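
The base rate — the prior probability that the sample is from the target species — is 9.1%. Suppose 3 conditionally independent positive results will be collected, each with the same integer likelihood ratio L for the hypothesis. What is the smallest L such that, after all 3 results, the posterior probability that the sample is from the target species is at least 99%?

10

Prior odds = 0.091/0.909 = 91/909.
Target odds = 0.99/0.01 = 99.
Need L³ ≥ 99 ÷ (91/909) = 89991/91.
9³ = 729 < 89991/91 ≤ 1000 = 10³, so L = 10.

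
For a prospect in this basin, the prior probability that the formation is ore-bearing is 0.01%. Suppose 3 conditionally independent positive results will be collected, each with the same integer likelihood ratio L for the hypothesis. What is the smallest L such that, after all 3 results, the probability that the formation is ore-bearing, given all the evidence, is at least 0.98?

79

Prior odds = 0.0001/0.9999 = 1/9999.
Target odds = 0.98/0.02 = 49.
Need L³ ≥ 49 ÷ (1/9999) = 489951.
78³ = 474552 < 489951 ≤ 493039 = 79³, so L = 79.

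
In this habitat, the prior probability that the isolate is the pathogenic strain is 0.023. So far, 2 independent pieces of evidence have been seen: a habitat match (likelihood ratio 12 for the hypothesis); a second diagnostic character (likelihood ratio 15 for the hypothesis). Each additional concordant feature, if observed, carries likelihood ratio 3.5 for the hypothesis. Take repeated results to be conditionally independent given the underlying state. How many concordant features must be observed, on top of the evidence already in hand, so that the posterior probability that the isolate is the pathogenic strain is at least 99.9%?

5

Prior odds = 0.023/0.977 = 23/977.
Combined Bayes factor of the evidence already in hand = 12 × 15 = 180.
Odds after that evidence = (23/977) × 180 = 4140/977.
Target odds = 0.999/0.001 = 999.
Need 3.5ⁿ ≥ 999 ÷ (4140/977) = 108447/460.
3.5⁴ = 150.0625 falls short of 108447/460 but 3.5⁵ = 525.21875 reaches it, so n = 5.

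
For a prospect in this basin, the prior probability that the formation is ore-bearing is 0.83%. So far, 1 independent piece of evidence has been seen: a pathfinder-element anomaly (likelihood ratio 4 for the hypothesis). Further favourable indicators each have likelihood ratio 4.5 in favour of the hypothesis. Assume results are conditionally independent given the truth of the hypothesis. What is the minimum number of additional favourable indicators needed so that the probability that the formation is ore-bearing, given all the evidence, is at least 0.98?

Prior odds = 0.0083/0.9917 = 83/9917.
Bayes factor of the evidence already in hand = 4.
Odds after that evidence = (83/9917) × 4 = 332/9917.
Target odds = 0.98/0.02 = 49.
Need 4.5ⁿ ≥ 49 ÷ (332/9917) = 485933/332.
4.5⁴ = 410.0625 falls short of 485933/332 but 4.5⁵ = 1845.28125 reaches it, so n = 5.

5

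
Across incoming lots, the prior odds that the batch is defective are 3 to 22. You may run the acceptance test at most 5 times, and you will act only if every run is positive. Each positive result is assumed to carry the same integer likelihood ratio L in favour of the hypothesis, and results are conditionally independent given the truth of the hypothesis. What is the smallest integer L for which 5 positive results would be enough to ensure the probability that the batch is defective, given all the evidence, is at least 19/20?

3

Prior odds = 3/22.
Target odds = 0.95/0.05 = 19.
Need L⁵ ≥ 19 ÷ (3/22) = 418/3.
2⁵ = 32 < 418/3 ≤ 243 = 3⁵, so L = 3.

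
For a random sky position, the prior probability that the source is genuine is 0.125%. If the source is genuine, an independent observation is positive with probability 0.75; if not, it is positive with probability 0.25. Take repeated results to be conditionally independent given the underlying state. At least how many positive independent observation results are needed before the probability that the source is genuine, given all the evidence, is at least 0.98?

Prior odds = 0.00125/0.99875 = 1/799.
Likelihood ratio of a positive = 0.75/0.25 = 3.
Target odds: 0.98 ÷ 0.02 = 49.
Require 3ⁿ ≥ 49 ÷ (1/799) = 39151.
3⁹ = 19683 falls short of 39151 but 3¹⁰ = 59049 reaches it, so n = 10.

10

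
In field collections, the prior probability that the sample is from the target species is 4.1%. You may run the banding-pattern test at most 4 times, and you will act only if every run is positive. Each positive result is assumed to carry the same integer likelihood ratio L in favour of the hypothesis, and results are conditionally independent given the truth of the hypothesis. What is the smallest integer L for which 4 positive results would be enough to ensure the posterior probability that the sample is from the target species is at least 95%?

Prior odds = 0.041/0.959 = 41/959.
Target odds = 0.95/0.05 = 19.
Need L⁴ ≥ 19 ÷ (41/959) = 18221/41.
4⁴ = 256 < 18221/41 ≤ 625 = 5⁴, so L = 5.

5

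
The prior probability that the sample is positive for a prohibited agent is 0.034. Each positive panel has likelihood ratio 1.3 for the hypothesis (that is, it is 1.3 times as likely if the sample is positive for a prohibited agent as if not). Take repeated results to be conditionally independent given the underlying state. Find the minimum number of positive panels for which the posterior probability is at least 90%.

Prior odds: 0.034 ÷ 0.966 = 17/483.
Likelihood ratio per positive panel = 1.3.
Target odds: 0.9 ÷ 0.1 = 9.
Require 1.3ⁿ ≥ 9 ÷ (17/483) = 4347/17.
1.3²¹ ≈247.065 falls short of 4347/17 but 1.3²² ≈321.184 reaches it, so n = 22.

22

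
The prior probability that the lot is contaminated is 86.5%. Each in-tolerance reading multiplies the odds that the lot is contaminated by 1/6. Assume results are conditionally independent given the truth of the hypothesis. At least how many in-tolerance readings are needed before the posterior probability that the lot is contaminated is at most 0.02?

Prior odds: 0.865 ÷ 0.135 = 173/27.
Likelihood ratio per in-tolerance reading = 1/6.
Target odds: 0.02 ÷ 0.98 = 1/49.
Require (1/6)ⁿ ≤ 1/49 ÷ (173/27) = 27/8477.
(1/6)³ = 1/216 is still above 27/8477 but (1/6)⁴ = 1/1296 is at or below it, so n = 4.

4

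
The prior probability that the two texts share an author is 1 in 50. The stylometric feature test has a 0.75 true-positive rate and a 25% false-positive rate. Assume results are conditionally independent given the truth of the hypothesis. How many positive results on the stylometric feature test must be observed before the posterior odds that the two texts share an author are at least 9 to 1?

Prior odds: 0.02 ÷ 0.98 = 1/49.
Likelihood ratio of a positive result = 0.75/0.25 = 3.
Target odds = 9.
Need (1/49) × 3ⁿ ≥ 9, i.e. 3ⁿ ≥ 441.
3⁵ = 243 falls short of 441 but 3⁶ = 729 reaches it, so n = 6.

6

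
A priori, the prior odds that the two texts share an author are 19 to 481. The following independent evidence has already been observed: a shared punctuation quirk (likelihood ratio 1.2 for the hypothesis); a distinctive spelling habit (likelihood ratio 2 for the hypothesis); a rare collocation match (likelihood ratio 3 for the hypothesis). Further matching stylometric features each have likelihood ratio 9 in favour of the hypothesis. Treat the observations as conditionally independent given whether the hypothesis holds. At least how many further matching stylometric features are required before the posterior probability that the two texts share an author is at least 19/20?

Prior odds = 19/481.
Combined Bayes factor of the evidence already in hand = 1.2 × 2 × 3 = 7.2.
Odds after that evidence = (19/481) × 7.2 = 684/2405.
Target odds = 0.95/0.05 = 19.
Need 9ⁿ ≥ 19 ÷ (684/2405) = 2405/36.
9¹ = 9 falls short of 2405/36 but 9² = 81 reaches it, so n = 2.

2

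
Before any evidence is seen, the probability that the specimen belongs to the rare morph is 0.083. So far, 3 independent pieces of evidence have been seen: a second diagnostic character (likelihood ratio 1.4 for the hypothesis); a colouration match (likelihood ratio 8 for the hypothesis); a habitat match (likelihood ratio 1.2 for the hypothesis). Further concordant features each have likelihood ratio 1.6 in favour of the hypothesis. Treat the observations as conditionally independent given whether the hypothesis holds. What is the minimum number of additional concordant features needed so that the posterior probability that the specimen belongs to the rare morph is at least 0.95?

6

Prior odds = 0.083/0.917 = 83/917.
Combined Bayes factor of the evidence already in hand = 1.4 × 8 × 1.2 = 13.44.
Odds after that evidence = (83/917) × 13.44 = 3984/3275.
Target odds = 0.95/0.05 = 19.
Need 1.6ⁿ ≥ 19 ÷ (3984/3275) = 62225/3984.
1.6⁵ = 10.48576 falls short of 62225/3984 but 1.6⁶ = 262144/15625 reaches it, so n = 6.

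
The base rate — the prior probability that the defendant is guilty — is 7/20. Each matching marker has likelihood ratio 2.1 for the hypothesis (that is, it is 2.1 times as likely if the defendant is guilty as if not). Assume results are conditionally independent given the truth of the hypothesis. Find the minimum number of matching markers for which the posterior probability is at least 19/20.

5

Prior odds: 0.35 ÷ 0.65 = 7/13.
Likelihood ratio per matching marker = 2.1.
Target posterior odds = 0.95/0.05 = 19.
Require 2.1ⁿ ≥ 19 ÷ (7/13) = 247/7.
2.1⁴ = 19.4481 falls short of 247/7 but 2.1⁵ = 4084101/100000 reaches it, so n = 5.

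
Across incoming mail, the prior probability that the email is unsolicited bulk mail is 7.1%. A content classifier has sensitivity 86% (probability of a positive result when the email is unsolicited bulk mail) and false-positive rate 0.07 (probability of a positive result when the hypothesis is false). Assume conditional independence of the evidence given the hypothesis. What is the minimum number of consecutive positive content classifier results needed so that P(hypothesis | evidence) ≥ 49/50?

Prior odds: 0.071 ÷ 0.929 = 71/929.
Likelihood ratio of a positive result = 0.86/0.07 = 86/7.
Target odds: 0.98 ÷ 0.02 = 49.
Need (71/929) × (86/7)ⁿ ≥ 49, i.e. (86/7)ⁿ ≥ 45521/71.
(86/7)² = 7396/49 falls short of 45521/71 but (86/7)³ = 636056/343 reaches it, so n = 3.

3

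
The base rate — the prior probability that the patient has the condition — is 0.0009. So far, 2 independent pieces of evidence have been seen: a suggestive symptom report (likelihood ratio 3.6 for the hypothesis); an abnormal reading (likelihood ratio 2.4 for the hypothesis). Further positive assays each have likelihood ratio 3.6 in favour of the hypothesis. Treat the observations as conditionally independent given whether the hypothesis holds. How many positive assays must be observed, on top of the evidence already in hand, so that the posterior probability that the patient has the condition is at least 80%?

Prior odds = 0.0009/0.9991 = 9/9991.
Combined Bayes factor of the evidence already in hand = 3.6 × 2.4 = 8.64.
Odds after that evidence = (9/9991) × 8.64 = 1944/249775.
Target odds = 0.8/0.2 = 4.
Need 3.6ⁿ ≥ 4 ÷ (1944/249775) = 249775/486.
3.6⁴ = 167.9616 falls short of 249775/486 but 3.6⁵ = 604.66176 reaches it, so n = 5.

5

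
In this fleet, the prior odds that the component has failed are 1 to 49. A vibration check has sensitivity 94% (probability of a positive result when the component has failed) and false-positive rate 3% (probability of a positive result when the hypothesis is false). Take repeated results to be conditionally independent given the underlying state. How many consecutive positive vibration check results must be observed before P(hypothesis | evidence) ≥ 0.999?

Prior odds = 1/49.
Likelihood ratio of a positive result = 0.94/0.03 = 94/3.
Target odds: 0.999 ÷ 0.001 = 999.
Require (94/3)ⁿ ≥ 999 ÷ (1/49) = 48951.
(94/3)³ = 830584/27 falls short of 48951 but (94/3)⁴ = 78074896/81 reaches it, so n = 4.

4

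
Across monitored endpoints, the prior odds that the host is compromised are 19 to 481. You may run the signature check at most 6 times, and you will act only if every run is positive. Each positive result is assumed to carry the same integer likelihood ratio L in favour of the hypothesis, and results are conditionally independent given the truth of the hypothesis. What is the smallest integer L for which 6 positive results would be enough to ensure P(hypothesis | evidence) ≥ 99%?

Prior odds = 19/481.
Target odds = 0.99/0.01 = 99.
Need L⁶ ≥ 99 ÷ (19/481) = 47619/19.
3⁶ = 729 < 47619/19 ≤ 4096 = 4⁶, so L = 4.

4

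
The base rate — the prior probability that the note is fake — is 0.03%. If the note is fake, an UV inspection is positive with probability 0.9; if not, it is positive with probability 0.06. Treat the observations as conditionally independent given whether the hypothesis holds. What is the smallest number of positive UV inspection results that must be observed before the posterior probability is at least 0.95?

Prior odds = 0.0003/0.9997 = 3/9997.
Likelihood ratio of a positive = 0.9/0.06 = 15.
Target odds: 0.95 ÷ 0.05 = 19.
Require 15ⁿ ≥ 19 ÷ (3/9997) = 189943/3.
15⁴ = 50625 falls short of 189943/3 but 15⁵ = 759375 reaches it, so n = 5.

5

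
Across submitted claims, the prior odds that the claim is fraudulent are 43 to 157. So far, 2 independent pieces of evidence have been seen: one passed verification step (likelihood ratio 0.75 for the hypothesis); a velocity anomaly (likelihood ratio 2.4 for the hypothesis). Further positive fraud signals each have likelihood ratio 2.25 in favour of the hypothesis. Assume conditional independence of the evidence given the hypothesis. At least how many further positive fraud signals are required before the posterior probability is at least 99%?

7

Prior odds = 43/157.
Combined Bayes factor of the evidence already in hand = 0.75 × 2.4 = 1.8.
Odds after that evidence = (43/157) × 1.8 = 387/785.
Target odds = 0.99/0.01 = 99.
Need 2.25ⁿ ≥ 99 ÷ (387/785) = 8635/43.
2.25⁶ = 531441/4096 falls short of 8635/43 but 2.25⁷ = 4782969/16384 reaches it, so n = 7.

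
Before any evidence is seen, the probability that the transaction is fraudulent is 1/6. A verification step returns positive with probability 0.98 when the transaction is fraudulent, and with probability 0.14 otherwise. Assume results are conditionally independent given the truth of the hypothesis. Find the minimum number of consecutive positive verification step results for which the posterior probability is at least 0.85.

Prior odds: (1/6) ÷ (5/6) = 0.2.
Likelihood ratio of a positive result = 0.98/0.14 = 7.
Target posterior odds = 0.85/0.15 = 17/3.
Require 7ⁿ ≥ 17/3 ÷ 0.2 = 85/3.
7¹ = 7 falls short of 85/3 but 7² = 49 reaches it, so n = 2.

2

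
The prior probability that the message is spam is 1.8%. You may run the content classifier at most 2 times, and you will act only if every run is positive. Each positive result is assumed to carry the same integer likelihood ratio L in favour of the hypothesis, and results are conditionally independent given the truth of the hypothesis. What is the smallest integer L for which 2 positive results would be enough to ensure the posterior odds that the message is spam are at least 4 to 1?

15

Prior odds = 0.018/0.982 = 9/491.
Target odds = 4.
Need L² ≥ 4 ÷ (9/491) = 1964/9.
14² = 196 < 1964/9 ≤ 225 = 15², so L = 15.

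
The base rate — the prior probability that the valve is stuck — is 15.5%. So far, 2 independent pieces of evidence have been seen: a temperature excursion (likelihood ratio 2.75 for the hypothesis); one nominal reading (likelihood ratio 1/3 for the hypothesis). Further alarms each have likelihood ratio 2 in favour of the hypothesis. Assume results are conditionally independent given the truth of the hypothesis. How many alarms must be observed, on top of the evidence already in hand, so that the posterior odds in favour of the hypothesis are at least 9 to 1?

6

Prior odds = 0.155/0.845 = 31/169.
Combined Bayes factor of the evidence already in hand = 2.75 × (1/3) = 11/12.
Odds after that evidence = (31/169) × 11/12 = 341/2028.
Target odds = 9.
Need 2ⁿ ≥ 9 ÷ (341/2028) = 18252/341.
2⁵ = 32 falls short of 18252/341 but 2⁶ = 64 reaches it, so n = 6.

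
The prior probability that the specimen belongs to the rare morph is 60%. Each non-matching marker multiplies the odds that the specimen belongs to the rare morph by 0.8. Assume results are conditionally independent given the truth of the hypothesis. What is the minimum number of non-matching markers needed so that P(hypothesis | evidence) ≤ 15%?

Prior odds = 0.6/0.4 = 1.5.
Likelihood ratio per non-matching marker = 0.8.
Target posterior odds = 0.15/0.85 = 3/17.
Need 1.5 × 0.8ⁿ ≤ 3/17, i.e. 0.8ⁿ ≤ 2/17.
0.8⁹ = 262144/1953125 is still above 2/17 but 0.8¹⁰ = 1048576/9765625 is at or below it, so n = 10.

10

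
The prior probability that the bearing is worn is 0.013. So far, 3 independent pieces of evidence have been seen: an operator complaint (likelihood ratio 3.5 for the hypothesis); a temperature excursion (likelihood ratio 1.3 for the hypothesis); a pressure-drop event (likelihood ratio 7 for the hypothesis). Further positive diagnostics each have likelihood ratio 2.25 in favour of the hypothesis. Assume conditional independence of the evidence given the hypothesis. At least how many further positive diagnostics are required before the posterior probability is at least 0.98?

6

Prior odds = 0.013/0.987 = 13/987.
Combined Bayes factor of the evidence already in hand = 3.5 × 1.3 × 7 = 31.85.
Odds after that evidence = (13/987) × 31.85 = 1183/2820.
Target odds = 0.98/0.02 = 49.
Need 2.25ⁿ ≥ 49 ÷ (1183/2820) = 19740/169.
2.25⁵ = 59049/1024 falls short of 19740/169 but 2.25⁶ = 531441/4096 reaches it, so n = 6.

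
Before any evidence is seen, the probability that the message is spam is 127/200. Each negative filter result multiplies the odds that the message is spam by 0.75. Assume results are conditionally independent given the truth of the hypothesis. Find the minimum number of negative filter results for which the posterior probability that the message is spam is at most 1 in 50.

Prior odds: 0.635 ÷ 0.365 = 127/73.
Likelihood ratio per negative filter result = 0.75.
Target posterior odds = 0.02/0.98 = 1/49.
Need (127/73) × 0.75ⁿ ≤ 1/49, i.e. 0.75ⁿ ≤ 73/6223.
0.75¹⁵ ≈0.0133635 is still above 73/6223 but 0.75¹⁶ ≈0.0100226 is at or below it, so n = 16.

16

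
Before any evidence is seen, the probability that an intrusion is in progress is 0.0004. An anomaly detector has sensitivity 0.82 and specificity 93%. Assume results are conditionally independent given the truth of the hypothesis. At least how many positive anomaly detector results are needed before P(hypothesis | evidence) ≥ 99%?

Prior odds = 0.0004/0.9996 = 1/2499.
False-positive rate = 1 − 0.93 = 0.07; likelihood ratio of a positive = 0.82/0.07 = 82/7.
Target odds: 0.99 ÷ 0.01 = 99.
Require (82/7)ⁿ ≥ 99 ÷ (1/2499) = 247401.
(82/7)⁵ ≈220587 falls short of 247401 but (82/7)⁶ ≈2.58401e+06 reaches it, so n = 6.

6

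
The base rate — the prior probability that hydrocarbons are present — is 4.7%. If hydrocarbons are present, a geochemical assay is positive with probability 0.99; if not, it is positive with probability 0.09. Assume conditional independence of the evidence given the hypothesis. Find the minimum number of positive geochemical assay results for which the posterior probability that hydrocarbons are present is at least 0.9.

Prior odds = 0.047/0.953 = 47/953.
Likelihood ratio of a positive = 0.99/0.09 = 11.
Target odds: 0.9 ÷ 0.1 = 9.
Require 11ⁿ ≥ 9 ÷ (47/953) = 8577/47.
11² = 121 falls short of 8577/47 but 11³ = 1331 reaches it, so n = 3.

3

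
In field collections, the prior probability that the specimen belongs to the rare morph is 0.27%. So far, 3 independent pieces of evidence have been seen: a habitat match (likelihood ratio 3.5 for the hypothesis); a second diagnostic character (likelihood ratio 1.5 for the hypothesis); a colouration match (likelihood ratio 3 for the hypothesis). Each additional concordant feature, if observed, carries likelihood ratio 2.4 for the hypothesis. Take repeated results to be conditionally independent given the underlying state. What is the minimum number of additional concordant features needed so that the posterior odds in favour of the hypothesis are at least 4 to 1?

6

Prior odds = 0.0027/0.9973 = 27/9973.
Combined Bayes factor of the evidence already in hand = 3.5 × 1.5 × 3 = 15.75.
Odds after that evidence = (27/9973) × 15.75 = 1701/39892.
Target odds = 4.
Need 2.4ⁿ ≥ 4 ÷ (1701/39892) = 159568/1701.
2.4⁵ = 79.62624 falls short of 159568/1701 but 2.4⁶ = 2985984/15625 reaches it, so n = 6.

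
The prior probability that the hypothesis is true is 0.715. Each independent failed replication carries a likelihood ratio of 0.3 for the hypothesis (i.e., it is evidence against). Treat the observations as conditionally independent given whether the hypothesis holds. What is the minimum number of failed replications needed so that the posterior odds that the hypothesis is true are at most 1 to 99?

Prior odds = 0.715/0.285 = 143/57.
Likelihood ratio per failed replication = 0.3.
Target odds = 1/99.
Require 0.3ⁿ ≤ 1/99 ÷ (143/57) = 19/4719.
0.3⁴ = 0.0081 is still above 19/4719 but 0.3⁵ = 243/100000 is at or below it, so n = 5.

5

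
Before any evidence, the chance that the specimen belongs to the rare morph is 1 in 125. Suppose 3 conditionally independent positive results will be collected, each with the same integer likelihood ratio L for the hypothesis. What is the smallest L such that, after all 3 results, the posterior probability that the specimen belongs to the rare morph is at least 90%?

Prior odds = 0.008/0.992 = 1/124.
Target odds = 0.9/0.1 = 9.
Need L³ ≥ 9 ÷ (1/124) = 1116.
10³ = 1000 < 1116 ≤ 1331 = 11³, so L = 11.

11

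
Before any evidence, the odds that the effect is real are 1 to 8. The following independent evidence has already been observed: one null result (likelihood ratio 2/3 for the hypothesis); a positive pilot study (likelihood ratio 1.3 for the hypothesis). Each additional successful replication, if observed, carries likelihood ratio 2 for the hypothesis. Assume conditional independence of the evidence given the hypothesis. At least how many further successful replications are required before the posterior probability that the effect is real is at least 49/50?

Prior odds = 0.125.
Combined Bayes factor of the evidence already in hand = (2/3) × 1.3 = 13/15.
Odds after that evidence = 0.125 × 13/15 = 13/120.
Target odds = 0.98/0.02 = 49.
Need 2ⁿ ≥ 49 ÷ (13/120) = 5880/13.
2⁸ = 256 falls short of 5880/13 but 2⁹ = 512 reaches it, so n = 9.

9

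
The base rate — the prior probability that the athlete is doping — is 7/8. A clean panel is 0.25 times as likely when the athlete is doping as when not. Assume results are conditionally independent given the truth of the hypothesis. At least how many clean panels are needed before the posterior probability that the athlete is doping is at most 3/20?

Prior odds: 0.875 ÷ 0.125 = 7.
Likelihood ratio per clean panel = 0.25.
Target posterior odds = 0.15/0.85 = 3/17.
Need 7 × 0.25ⁿ ≤ 3/17, i.e. 0.25ⁿ ≤ 3/119.
0.25² = 0.0625 is still above 3/119 but 0.25³ = 0.015625 is at or below it, so n = 3.

3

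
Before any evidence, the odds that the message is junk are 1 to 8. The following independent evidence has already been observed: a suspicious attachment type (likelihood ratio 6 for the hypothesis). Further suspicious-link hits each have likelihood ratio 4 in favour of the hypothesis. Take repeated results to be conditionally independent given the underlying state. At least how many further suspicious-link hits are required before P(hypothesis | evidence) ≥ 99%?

4

Prior odds = 0.125.
Bayes factor of the evidence already in hand = 6.
Odds after that evidence = 0.125 × 6 = 0.75.
Target odds = 0.99/0.01 = 99.
Need 4ⁿ ≥ 99 ÷ 0.75 = 132.
4³ = 64 falls short of 132 but 4⁴ = 256 reaches it, so n = 4.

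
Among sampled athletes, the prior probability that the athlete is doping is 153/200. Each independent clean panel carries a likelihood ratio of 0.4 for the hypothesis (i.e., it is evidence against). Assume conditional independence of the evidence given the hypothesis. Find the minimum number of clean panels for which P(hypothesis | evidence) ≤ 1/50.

6

Prior odds = 0.765/0.235 = 153/47.
Likelihood ratio per clean panel = 0.4.
Target odds: 0.02 ÷ 0.98 = 1/49.
Need (153/47) × 0.4ⁿ ≤ 1/49, i.e. 0.4ⁿ ≤ 47/7497.
0.4⁵ = 0.01024 is still above 47/7497 but 0.4⁶ = 64/15625 is at or below it, so n = 6.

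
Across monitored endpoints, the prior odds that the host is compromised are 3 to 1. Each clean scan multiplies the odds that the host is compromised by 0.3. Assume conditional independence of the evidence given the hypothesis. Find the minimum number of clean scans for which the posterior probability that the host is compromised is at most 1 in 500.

Prior odds = 3.
Likelihood ratio per clean scan = 0.3.
Target odds: 0.002 ÷ 0.998 = 1/499.
Need 3 × 0.3ⁿ ≤ 1/499, i.e. 0.3ⁿ ≤ 1/1497.
0.3⁶ = 729/1000000 is still above 1/1497 but 0.3⁷ = 2187/10000000 is at or below it, so n = 7.

7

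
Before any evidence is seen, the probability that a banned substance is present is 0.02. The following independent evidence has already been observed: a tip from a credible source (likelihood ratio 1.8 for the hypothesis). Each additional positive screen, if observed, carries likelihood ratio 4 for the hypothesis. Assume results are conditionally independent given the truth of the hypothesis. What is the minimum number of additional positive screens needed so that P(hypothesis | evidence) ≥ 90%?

Prior odds = 0.02/0.98 = 1/49.
Bayes factor of the evidence already in hand = 1.8.
Odds after that evidence = (1/49) × 1.8 = 9/245.
Target odds = 0.9/0.1 = 9.
Need 4ⁿ ≥ 9 ÷ (9/245) = 245.
4³ = 64 falls short of 245 but 4⁴ = 256 reaches it, so n = 4.

4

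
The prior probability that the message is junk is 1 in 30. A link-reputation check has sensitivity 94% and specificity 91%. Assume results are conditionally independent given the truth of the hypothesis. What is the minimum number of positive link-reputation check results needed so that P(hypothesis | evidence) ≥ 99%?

Prior odds: (1/30) ÷ (29/30) = 1/29.
False-positive rate = 1 − 0.91 = 0.09; likelihood ratio of a positive = 0.94/0.09 = 94/9.
Target odds: 0.99 ÷ 0.01 = 99.
Require (94/9)ⁿ ≥ 99 ÷ (1/29) = 2871.
(94/9)³ = 830584/729 falls short of 2871 but (94/9)⁴ = 78074896/6561 reaches it, so n = 4.

4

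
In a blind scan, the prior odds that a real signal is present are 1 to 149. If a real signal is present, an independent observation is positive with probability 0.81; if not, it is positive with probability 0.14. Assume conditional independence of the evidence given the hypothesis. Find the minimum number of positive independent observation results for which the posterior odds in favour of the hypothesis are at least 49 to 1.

6

Prior odds = 1/149.
Likelihood ratio of a positive = 0.81/0.14 = 81/14.
Target odds = 49.
Need (1/149) × (81/14)ⁿ ≥ 49, i.e. (81/14)ⁿ ≥ 7301.
(81/14)⁵ ≈6483.13 falls short of 7301 but (81/14)⁶ ≈37509.6 reaches it, so n = 6.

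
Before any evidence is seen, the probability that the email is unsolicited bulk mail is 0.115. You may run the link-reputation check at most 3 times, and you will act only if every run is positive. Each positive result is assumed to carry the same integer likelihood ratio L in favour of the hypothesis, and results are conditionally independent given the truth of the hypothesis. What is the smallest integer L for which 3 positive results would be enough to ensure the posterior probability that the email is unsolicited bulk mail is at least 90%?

5

Prior odds = 0.115/0.885 = 23/177.
Target odds = 0.9/0.1 = 9.
Need L³ ≥ 9 ÷ (23/177) = 1593/23.
4³ = 64 < 1593/23 ≤ 125 = 5³, so L = 5.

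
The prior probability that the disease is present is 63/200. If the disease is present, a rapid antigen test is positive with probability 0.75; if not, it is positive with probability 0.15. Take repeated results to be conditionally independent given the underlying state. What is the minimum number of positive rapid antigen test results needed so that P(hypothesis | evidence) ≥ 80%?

Prior odds = 0.315/0.685 = 63/137.
Likelihood ratio of a positive = 0.75/0.15 = 5.
Target posterior odds = 0.8/0.2 = 4.
Require 5ⁿ ≥ 4 ÷ (63/137) = 548/63.
5¹ = 5 falls short of 548/63 but 5² = 25 reaches it, so n = 2.

2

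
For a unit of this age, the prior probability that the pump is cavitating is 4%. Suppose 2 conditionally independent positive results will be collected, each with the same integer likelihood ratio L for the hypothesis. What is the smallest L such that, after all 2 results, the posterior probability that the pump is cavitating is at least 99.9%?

155

Prior odds = 0.04/0.96 = 1/24.
Target odds = 0.999/0.001 = 999.
Need L² ≥ 999 ÷ (1/24) = 23976.
154² = 23716 < 23976 ≤ 24025 = 155², so L = 155.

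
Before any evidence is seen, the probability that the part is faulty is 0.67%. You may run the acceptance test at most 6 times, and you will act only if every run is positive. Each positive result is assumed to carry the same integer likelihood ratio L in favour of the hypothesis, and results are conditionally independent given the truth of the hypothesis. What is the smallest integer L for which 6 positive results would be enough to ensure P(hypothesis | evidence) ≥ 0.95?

4

Prior odds = 0.0067/0.9933 = 67/9933.
Target odds = 0.95/0.05 = 19.
Need L⁶ ≥ 19 ÷ (67/9933) = 188727/67.
3⁶ = 729 < 188727/67 ≤ 4096 = 4⁶, so L = 4.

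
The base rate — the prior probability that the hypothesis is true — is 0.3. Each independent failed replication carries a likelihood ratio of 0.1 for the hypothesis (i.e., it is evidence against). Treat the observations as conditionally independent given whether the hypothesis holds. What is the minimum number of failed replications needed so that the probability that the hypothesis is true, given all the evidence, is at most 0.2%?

Prior odds = 0.3/0.7 = 3/7.
Likelihood ratio per failed replication = 0.1.
Target odds: 0.002 ÷ 0.998 = 1/499.
Need (3/7) × 0.1ⁿ ≤ 1/499, i.e. 0.1ⁿ ≤ 7/1497.
0.1² = 0.01 is still above 7/1497 but 0.1³ = 0.001 is at or below it, so n = 3.

3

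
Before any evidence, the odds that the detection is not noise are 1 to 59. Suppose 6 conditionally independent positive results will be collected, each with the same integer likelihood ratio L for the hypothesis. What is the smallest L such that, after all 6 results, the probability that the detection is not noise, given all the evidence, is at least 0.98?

4

Prior odds = 1/59.
Target odds = 0.98/0.02 = 49.
Need L⁶ ≥ 49 ÷ (1/59) = 2891.
3⁶ = 729 < 2891 ≤ 4096 = 4⁶, so L = 4.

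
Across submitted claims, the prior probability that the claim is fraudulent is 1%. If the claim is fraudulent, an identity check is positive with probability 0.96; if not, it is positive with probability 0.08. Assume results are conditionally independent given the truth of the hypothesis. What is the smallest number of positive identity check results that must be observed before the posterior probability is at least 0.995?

4

Prior odds = 0.01/0.99 = 1/99.
Likelihood ratio of a positive = 0.96/0.08 = 12.
Target odds: 0.995 ÷ 0.005 = 199.
Require 12ⁿ ≥ 199 ÷ (1/99) = 19701.
12³ = 1728 falls short of 19701 but 12⁴ = 20736 reaches it, so n = 4.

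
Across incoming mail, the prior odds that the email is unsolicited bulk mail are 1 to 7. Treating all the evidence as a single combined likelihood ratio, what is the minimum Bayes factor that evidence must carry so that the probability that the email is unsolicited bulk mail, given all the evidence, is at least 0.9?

Prior odds = 1/7.
Target odds = 0.9/0.1 = 9.
Required Bayes factor = 9 ÷ (1/7) = 63.

63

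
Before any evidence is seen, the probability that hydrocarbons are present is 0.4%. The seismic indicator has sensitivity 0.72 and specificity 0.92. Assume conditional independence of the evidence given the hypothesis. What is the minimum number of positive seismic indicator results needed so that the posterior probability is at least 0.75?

4

Prior odds: 0.004 ÷ 0.996 = 1/249.
False-positive rate = 1 − 0.92 = 0.08; likelihood ratio of a positive = 0.72/0.08 = 9.
Target odds: 0.75 ÷ 0.25 = 3.
Need (1/249) × 9ⁿ ≥ 3, i.e. 9ⁿ ≥ 747.
9³ = 729 falls short of 747 but 9⁴ = 6561 reaches it, so n = 4.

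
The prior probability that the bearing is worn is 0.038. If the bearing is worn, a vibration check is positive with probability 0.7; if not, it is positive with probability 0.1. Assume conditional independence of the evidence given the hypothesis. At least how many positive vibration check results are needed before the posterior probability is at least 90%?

Prior odds: 0.038 ÷ 0.962 = 19/481.
Likelihood ratio of a positive = 0.7/0.1 = 7.
Target posterior odds = 0.9/0.1 = 9.
Require 7ⁿ ≥ 9 ÷ (19/481) = 4329/19.
7² = 49 falls short of 4329/19 but 7³ = 343 reaches it, so n = 3.

3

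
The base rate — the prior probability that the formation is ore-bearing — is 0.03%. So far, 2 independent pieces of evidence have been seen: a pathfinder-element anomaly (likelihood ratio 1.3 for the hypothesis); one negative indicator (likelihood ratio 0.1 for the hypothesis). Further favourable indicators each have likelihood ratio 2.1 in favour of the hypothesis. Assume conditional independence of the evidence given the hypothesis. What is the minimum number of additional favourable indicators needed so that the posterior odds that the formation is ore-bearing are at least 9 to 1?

17

Prior odds = 0.0003/0.9997 = 3/9997.
Combined Bayes factor of the evidence already in hand = 1.3 × 0.1 = 0.13.
Odds after that evidence = (3/9997) × 0.13 = 3/76900.
Target odds = 9.
Need 2.1ⁿ ≥ 9 ÷ (3/76900) = 230700.
2.1¹⁶ ≈143057 falls short of 230700 but 2.1¹⁷ ≈300419 reaches it, so n = 17.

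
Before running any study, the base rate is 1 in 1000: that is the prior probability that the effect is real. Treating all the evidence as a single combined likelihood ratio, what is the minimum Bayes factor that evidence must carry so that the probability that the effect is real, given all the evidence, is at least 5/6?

4995

Prior odds = 0.001/0.999 = 1/999.
Target odds = (5/6)/(1/6) = 5.
Required Bayes factor = 5 ÷ (1/999) = 4995.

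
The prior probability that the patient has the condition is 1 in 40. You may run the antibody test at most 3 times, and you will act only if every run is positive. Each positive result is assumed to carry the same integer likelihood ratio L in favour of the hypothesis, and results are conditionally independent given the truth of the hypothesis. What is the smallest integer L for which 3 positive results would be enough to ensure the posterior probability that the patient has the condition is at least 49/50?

Prior odds = 0.025/0.975 = 1/39.
Target odds = 0.98/0.02 = 49.
Need L³ ≥ 49 ÷ (1/39) = 1911.
12³ = 1728 < 1911 ≤ 2197 = 13³, so L = 13.

13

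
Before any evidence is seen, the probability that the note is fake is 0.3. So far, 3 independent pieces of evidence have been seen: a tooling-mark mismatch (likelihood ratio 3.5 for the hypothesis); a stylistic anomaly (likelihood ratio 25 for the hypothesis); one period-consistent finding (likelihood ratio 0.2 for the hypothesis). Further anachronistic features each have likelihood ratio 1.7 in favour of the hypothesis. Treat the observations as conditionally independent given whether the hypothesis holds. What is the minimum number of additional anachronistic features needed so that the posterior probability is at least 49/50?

Prior odds = 0.3/0.7 = 3/7.
Combined Bayes factor of the evidence already in hand = 3.5 × 25 × 0.2 = 17.5.
Odds after that evidence = (3/7) × 17.5 = 7.5.
Target odds = 0.98/0.02 = 49.
Need 1.7ⁿ ≥ 49 ÷ 7.5 = 98/15.
1.7³ = 4.913 falls short of 98/15 but 1.7⁴ = 8.3521 reaches it, so n = 4.

4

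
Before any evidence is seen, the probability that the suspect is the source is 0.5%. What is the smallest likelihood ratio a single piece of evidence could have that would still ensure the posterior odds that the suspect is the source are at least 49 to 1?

Prior odds = 0.005/0.995 = 1/199.
Target odds = 49.
Required Bayes factor = 49 ÷ (1/199) = 9751.

9751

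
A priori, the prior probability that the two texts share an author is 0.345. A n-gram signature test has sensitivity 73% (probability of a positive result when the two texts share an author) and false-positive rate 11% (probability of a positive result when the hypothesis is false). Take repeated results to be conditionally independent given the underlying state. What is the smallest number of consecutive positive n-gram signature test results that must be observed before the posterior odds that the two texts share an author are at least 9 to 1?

Prior odds: 0.345 ÷ 0.655 = 69/131.
Likelihood ratio of a positive result = 0.73/0.11 = 73/11.
Target odds = 9.
Require (73/11)ⁿ ≥ 9 ÷ (69/131) = 393/23.
(73/11)¹ = 73/11 falls short of 393/23 but (73/11)² = 5329/121 reaches it, so n = 2.

2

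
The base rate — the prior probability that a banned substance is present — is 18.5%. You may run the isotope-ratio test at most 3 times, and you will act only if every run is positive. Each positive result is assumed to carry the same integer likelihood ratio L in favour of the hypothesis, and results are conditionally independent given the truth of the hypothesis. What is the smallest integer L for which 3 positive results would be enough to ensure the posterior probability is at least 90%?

4

Prior odds = 0.185/0.815 = 37/163.
Target odds = 0.9/0.1 = 9.
Need L³ ≥ 9 ÷ (37/163) = 1467/37.
3³ = 27 < 1467/37 ≤ 64 = 4³, so L = 4.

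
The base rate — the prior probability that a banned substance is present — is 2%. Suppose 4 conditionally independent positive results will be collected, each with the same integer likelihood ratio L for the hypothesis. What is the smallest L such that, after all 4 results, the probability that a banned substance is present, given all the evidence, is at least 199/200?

Prior odds = 0.02/0.98 = 1/49.
Target odds = 0.995/0.005 = 199.
Need L⁴ ≥ 199 ÷ (1/49) = 9751.
9⁴ = 6561 < 9751 ≤ 10000 = 10⁴, so L = 10.

10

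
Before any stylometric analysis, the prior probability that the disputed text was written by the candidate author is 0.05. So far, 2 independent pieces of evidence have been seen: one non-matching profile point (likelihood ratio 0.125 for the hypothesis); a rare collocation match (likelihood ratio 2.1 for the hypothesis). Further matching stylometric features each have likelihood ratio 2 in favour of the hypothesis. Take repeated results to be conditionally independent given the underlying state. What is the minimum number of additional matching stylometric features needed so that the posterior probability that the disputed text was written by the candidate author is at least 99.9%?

17

Prior odds = 0.05/0.95 = 1/19.
Combined Bayes factor of the evidence already in hand = 0.125 × 2.1 = 0.2625.
Odds after that evidence = (1/19) × 0.2625 = 21/1520.
Target odds = 0.999/0.001 = 999.
Need 2ⁿ ≥ 999 ÷ (21/1520) = 506160/7.
2¹⁶ = 65536 falls short of 506160/7 but 2¹⁷ = 131072 reaches it, so n = 17.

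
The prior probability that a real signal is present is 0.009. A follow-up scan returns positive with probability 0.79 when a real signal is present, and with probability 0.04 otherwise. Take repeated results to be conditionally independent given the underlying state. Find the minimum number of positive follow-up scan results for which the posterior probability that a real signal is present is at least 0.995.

Prior odds = 0.009/0.991 = 9/991.
Likelihood ratio of a positive result = 0.79/0.04 = 19.75.
Target odds: 0.995 ÷ 0.005 = 199.
Require 19.75ⁿ ≥ 199 ÷ (9/991) = 197209/9.
19.75³ = 7703.734375 falls short of 197209/9 but 19.75⁴ = 38950081/256 reaches it, so n = 4.

4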